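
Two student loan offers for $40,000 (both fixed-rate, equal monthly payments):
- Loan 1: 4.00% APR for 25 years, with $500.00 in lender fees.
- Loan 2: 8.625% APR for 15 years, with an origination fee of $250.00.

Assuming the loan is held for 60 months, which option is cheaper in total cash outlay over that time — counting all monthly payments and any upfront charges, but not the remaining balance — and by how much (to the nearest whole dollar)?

Loan 1: at 4.00% the monthly rate is 0.0033333, so the payment is 40,000 × 0.0033333 / (1 − 1.0033333^−300) = $211.13.
Loan 2: at 8.625% the monthly rate is 0.0071875, so the payment is 40,000 × 0.0071875 / (1 − 1.0071875^−180) = $396.83.
Over 60 months: Loan 1 costs 60 × $211.13 + $500.00 = $13,167.80; Loan 2 costs 60 × $396.83 + $250.00 = $24,059.80.
Loan 1 is cheaper by $24,059.80 − $13,167.80 = $10,892.00.

Loan 1 by $10,892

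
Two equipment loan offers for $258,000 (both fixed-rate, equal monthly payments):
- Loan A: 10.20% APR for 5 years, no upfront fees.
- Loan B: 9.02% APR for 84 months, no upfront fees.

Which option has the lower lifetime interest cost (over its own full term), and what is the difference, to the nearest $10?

Loan A by $18,470

Loan A: at 10.20% the monthly rate is 0.0085000, so the payment is 258,000 × 0.0085000 / (1 − 1.0085000^−60) = $5,507.16.
Total interest on Loan A = 60 × $5,507.16 − $258,000 = $72,429.60.
Loan B: at 9.02% the monthly rate is 0.0075167, so the payment is 258,000 × 0.0075167 / (1 − 1.0075167^−84) = $4,153.60.
Total interest on Loan B = 84 × $4,153.60 − $258,000 = $90,902.40.
Loan A is lower by $18,472.80.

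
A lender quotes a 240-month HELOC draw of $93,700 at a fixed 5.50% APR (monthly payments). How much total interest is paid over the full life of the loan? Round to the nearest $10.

At 5.50% the monthly rate is 0.0045833, so the payment is 93,700 × 0.0045833 / (1 − 1.0045833^−240) = $644.55.
Total paid = 240 × $644.55 = $154,692.00; interest = $154,692.00 − $93,700 = $60,992.00.

$60,990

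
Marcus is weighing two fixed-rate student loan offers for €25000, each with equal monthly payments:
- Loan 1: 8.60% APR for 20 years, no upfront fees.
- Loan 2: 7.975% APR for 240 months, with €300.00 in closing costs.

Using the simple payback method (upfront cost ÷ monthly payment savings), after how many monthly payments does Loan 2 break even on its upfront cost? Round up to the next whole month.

Loan 1: monthly rate = 8.6%/12 = 0.0071667; payment = 25,000 × 0.0071667 / (1 − (1+0.0071667)^−240) = €218.54.
Loan 2: at 7.975% the monthly rate is 0.0066458, so the payment is 25,000 × 0.0066458 / (1 − 1.0066458^−240) = €208.72.
Monthly savings = €218.54 − €208.72 = €9.82.
Break-even = €300.00 / €9.82 = 30.55 → 31 months.

31 months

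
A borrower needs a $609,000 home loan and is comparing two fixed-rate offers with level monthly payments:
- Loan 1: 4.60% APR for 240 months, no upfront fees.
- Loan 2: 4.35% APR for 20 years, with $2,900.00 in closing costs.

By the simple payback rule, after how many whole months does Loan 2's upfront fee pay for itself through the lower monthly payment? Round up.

36 months

Loan 1: at 4.60% the monthly rate is 0.0038333, so the payment is 609,000 × 0.0038333 / (1 − 1.0038333^−240) = $3,885.79.
Loan 2: at 4.35% the monthly rate is 0.0036250, so the payment is 609,000 × 0.0036250 / (1 − 1.0036250^−240) = $3,803.70.
Monthly savings = $3,885.79 − $3,803.70 = $82.09.
Break-even = $2,900.00 / $82.09 = 35.33 → 36 months.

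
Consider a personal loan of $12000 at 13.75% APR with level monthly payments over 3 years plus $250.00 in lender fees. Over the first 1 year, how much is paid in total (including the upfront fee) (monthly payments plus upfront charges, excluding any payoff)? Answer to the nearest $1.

At 13.75% the monthly rate is 0.0114583, so the payment is 12,000 × 0.0114583 / (1 − 1.0114583^−36) = $408.68.
Total outlay = 12 × $408.68 + $250.00 = $5,154.16.

$5,154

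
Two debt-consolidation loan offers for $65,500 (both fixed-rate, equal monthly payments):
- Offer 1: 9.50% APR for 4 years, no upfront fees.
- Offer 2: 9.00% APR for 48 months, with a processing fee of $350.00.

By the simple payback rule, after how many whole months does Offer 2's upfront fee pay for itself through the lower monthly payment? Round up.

Offer 1: monthly rate = 9.5%/12 = 0.0079167; payment = 65,500 × 0.0079167 / (1 − (1+0.0079167)^−48) = $1,645.57.
Offer 2: monthly rate = 9%/12 = 0.0075000; payment = 65,500 × 0.0075000 / (1 − (1+0.0075000)^−48) = $1,629.97.
Monthly savings = $1,645.57 − $1,629.97 = $15.60.
Break-even = $350.00 / $15.60 = 22.44 → 23 months.

23 months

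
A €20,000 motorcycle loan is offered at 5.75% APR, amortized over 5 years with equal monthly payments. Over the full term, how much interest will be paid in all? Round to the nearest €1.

At 5.75% the monthly rate is 0.0047917, so the payment is 20,000 × 0.0047917 / (1 − 1.0047917^−60) = €384.34.
Total paid = 60 × €384.34 = €23,060.40; interest = €23,060.40 − €20,000 = €3,060.40.

€3,060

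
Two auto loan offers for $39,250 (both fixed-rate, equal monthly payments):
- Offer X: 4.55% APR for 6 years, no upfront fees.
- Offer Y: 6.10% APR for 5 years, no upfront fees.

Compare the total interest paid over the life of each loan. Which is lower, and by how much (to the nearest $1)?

Offer X: monthly rate = 4.55%/12 = 0.0037917; payment = 39,250 × 0.0037917 / (1 − (1+0.0037917)^−72) = $623.96.
Total interest on Offer X = 72 × $623.96 − $39,250 = $5,675.12.
Offer Y: monthly rate = 6.1%/12 = 0.0050833; payment = 39,250 × 0.0050833 / (1 − (1+0.0050833)^−60) = $760.64.
Total interest on Offer Y = 60 × $760.64 − $39,250 = $6,388.40.
Offer X is lower by $713.28.

Offer X by $713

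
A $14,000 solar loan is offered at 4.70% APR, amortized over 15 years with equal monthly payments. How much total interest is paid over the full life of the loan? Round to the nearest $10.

At 4.70% the monthly rate is 0.0039167, so the payment is 14,000 × 0.0039167 / (1 − 1.0039167^−180) = $108.54.
Total paid = 180 × $108.54 = $19,537.20; interest = $19,537.20 − $14,000 = $5,537.20.

$5,540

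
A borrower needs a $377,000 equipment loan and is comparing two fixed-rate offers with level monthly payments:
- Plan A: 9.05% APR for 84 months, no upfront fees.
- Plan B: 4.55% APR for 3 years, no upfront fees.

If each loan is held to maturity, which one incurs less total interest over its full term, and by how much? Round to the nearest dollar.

Plan B by $106,284

Plan A: at 9.05% the monthly rate is 0.0075417, so the payment is 377,000 × 0.0075417 / (1 − 1.0075417^−84) = $6,075.15.
Total interest on Plan A = 84 × $6,075.15 − $377,000 = $133,312.60.
Plan B: at 4.55% the monthly rate is 0.0037917, so the payment is 377,000 × 0.0037917 / (1 − 1.0037917^−36) = $11,223.02.
Total interest on Plan B = 36 × $11,223.02 − $377,000 = $27,028.72.
Plan B is lower by $106,283.88.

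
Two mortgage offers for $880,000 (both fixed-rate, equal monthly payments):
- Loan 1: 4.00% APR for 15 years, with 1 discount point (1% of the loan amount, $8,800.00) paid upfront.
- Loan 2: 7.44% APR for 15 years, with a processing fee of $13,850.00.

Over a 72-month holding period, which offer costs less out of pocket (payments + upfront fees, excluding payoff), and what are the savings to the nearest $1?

Loan 1: monthly rate = 4%/12 = 0.0033333; payment = 880,000 × 0.0033333 / (1 − (1+0.0033333)^−180) = $6,509.25.
Loan 2: at 7.44% the monthly rate is 0.0062000, so the payment is 880,000 × 0.0062000 / (1 − 1.0062000^−180) = $8,127.73.
Over 72 months: Loan 1 costs 72 × $6,509.25 + $8,800.00 = $477,466.00; Loan 2 costs 72 × $8,127.73 + $13,850.00 = $599,046.56.
Loan 1 is cheaper by $599,046.56 − $477,466.00 = $121,580.56.

Loan 1 by $121,581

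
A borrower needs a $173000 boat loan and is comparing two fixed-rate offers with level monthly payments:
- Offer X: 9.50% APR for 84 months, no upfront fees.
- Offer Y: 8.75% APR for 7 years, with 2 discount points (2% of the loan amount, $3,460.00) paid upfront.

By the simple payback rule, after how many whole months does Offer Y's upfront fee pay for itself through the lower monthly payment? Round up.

53 months

Offer X: monthly rate = 9.5%/12 = 0.0079167; payment = 173,000 × 0.0079167 / (1 − (1+0.0079167)^−84) = $2,827.51.
Offer Y: at 8.75% the monthly rate is 0.0072917, so the payment is 173,000 × 0.0072917 / (1 − 1.0072917^−84) = $2,761.51.
Monthly savings = $2,827.51 − $2,761.51 = $66.00.
Break-even = $3,460.00 / $66.00 = 52.42 → 53 months.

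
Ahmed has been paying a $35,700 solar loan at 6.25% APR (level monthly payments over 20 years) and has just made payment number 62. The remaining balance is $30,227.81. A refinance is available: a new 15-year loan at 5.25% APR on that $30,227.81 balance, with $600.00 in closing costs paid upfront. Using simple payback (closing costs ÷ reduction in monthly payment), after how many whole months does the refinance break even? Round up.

Current payment = 35,700 × 6.25%/12 / (1 − (1+0.0052083)^−240) = $260.94.
Refinanced payment = 30,227.81 × 0.0043750 / (1 − (1+0.0043750)^−180) = $242.99.
Monthly savings = $260.94 − $242.99 = $17.95.
Break-even = $600.00 / $17.95 = 33.43 → 34 months.

34 months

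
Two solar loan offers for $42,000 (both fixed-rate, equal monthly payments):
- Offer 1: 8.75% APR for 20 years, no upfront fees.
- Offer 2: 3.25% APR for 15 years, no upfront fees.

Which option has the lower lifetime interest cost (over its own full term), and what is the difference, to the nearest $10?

Offer 2 by $35,960

Offer 1: at 8.75% the monthly rate is 0.0072917, so the payment is 42,000 × 0.0072917 / (1 − 1.0072917^−240) = $371.16.
Total interest on Offer 1 = 240 × $371.16 − $42,000 = $47,078.40.
Offer 2: monthly rate = 3.25%/12 = 0.0027083; payment = 42,000 × 0.0027083 / (1 − (1+0.0027083)^−180) = $295.12.
Total interest on Offer 2 = 180 × $295.12 − $42,000 = $11,121.60.
Offer 2 is lower by $35,956.80.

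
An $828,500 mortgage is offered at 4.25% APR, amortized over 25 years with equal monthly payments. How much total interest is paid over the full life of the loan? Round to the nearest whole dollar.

Monthly rate = 4.25%/12 = 0.0035417; payment = 828,500 × 0.0035417 / (1 − (1+0.0035417)^−300) = $4,488.30.
Total paid = 300 × $4,488.30 = $1,346,490.00; interest = $1,346,490.00 − $828,500 = $517,990.00.

$517,990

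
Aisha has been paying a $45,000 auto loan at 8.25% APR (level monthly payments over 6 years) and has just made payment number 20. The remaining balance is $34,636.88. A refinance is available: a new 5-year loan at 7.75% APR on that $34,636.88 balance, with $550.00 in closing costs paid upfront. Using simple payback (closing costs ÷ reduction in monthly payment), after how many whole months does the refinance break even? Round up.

Current payment = 45,000 × 8.25%/12 / (1 − (1+0.0068750)^−72) = $794.50.
Refinanced payment = 34,636.88 × 0.0064583 / (1 − (1+0.0064583)^−60) = $698.17.
Monthly savings = $794.50 − $698.17 = $96.33.
Break-even = $550.00 / $96.33 = 5.71 → 6 months.

6 months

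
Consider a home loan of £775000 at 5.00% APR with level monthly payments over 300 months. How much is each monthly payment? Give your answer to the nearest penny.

At 5.00% the monthly rate is 0.0041667, so the payment is 775,000 × 0.0041667 / (1 − 1.0041667^−300) = £4,530.57.

£4,530.57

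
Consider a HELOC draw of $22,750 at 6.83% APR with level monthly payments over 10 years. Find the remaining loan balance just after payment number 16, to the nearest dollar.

$20,534

With monthly rate i = 6.83%/12 = 0.0056917, the balance after k of n payments is P · [(1+i)^n − (1+i)^k] / [(1+i)^n − 1].
(1+0.0056917)^120 = 1.97597834 and (1+0.0056917)^16 = 1.09505927, so the balance is 22,750 × (1.97597834 − 1.09505927) / (1.97597834 − 1) = $20,534.17.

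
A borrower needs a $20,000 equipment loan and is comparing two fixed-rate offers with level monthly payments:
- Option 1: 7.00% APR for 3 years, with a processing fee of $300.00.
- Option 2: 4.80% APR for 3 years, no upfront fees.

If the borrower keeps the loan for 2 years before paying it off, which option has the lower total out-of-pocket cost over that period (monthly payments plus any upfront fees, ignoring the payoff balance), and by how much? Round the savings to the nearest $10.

Option 1: monthly rate = 7%/12 = 0.0058333; payment = 20,000 × 0.0058333 / (1 − (1+0.0058333)^−36) = $617.54.
Option 2: monthly rate = 4.8%/12 = 0.0040000; payment = 20,000 × 0.0040000 / (1 − (1+0.0040000)^−36) = $597.62.
Over 24 months: Option 1 costs 24 × $617.54 + $300.00 = $15,120.96; Option 2 costs 24 × $597.62 = $14,342.88.
Option 2 is cheaper by $15,120.96 − $14,342.88 = $778.08.

Option 2 by $780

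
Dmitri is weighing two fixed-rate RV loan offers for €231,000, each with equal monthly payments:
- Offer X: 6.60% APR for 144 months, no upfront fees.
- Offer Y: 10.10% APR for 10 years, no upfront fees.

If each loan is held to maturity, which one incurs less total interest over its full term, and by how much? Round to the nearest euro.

Offer X by €32,830

Offer X: at 6.60% the monthly rate is 0.0055000, so the payment is 231,000 × 0.0055000 / (1 − 1.0055000^−144) = €2,326.59.
Total interest on Offer X = 144 × €2,326.59 − €231,000 = €104,028.96.
Offer Y: monthly rate = 10.1%/12 = 0.0084167; payment = 231,000 × 0.0084167 / (1 − (1+0.0084167)^−120) = €3,065.49.
Total interest on Offer Y = 120 × €3,065.49 − €231,000 = €136,858.80.
Offer X is lower by €32,829.84.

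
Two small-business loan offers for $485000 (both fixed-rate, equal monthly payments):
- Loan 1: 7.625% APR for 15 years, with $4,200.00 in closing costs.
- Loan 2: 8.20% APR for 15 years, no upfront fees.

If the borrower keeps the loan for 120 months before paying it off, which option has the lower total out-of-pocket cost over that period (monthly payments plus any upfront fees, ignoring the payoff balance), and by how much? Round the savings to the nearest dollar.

Loan 1: monthly rate = 7.625%/12 = 0.0063542; payment = 485,000 × 0.0063542 / (1 − (1+0.0063542)^−180) = $4,530.53.
Loan 2: at 8.20% the monthly rate is 0.0068333, so the payment is 485,000 × 0.0068333 / (1 − 1.0068333^−180) = $4,691.08.
Over 120 months: Loan 1 costs 120 × $4,530.53 + $4,200.00 = $547,863.60; Loan 2 costs 120 × $4,691.08 = $562,929.60.
Loan 1 is cheaper by $562,929.60 − $547,863.60 = $15,066.00.

Loan 1 by $15,066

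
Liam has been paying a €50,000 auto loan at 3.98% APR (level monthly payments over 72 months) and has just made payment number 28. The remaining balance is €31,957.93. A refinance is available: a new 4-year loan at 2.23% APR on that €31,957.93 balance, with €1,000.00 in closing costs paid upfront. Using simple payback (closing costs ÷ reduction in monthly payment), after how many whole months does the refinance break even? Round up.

12 months

Current payment = 50,000 × 3.98%/12 / (1 − (1+0.0033167)^−72) = €781.80.
Refinanced payment = 31,957.93 × 0.0018583 / (1 − (1+0.0018583)^−48) = €696.54.
Monthly savings = €781.80 − €696.54 = €85.26.
Break-even = €1,000.00 / €85.26 = 11.73 → 12 months.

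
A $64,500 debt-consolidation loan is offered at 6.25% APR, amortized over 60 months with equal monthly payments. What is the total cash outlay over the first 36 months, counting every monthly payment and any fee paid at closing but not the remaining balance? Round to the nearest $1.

At 6.25% the monthly rate is 0.0052083, so the payment is 64,500 × 0.0052083 / (1 − 1.0052083^−60) = $1,254.48.
Total outlay = 36 × $1,254.48 = $45,161.28.

$45,161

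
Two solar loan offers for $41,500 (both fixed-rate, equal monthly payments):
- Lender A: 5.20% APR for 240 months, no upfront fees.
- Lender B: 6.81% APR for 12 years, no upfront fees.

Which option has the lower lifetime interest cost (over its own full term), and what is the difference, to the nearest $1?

Lender B by $5,985

Lender A: at 5.20% the monthly rate is 0.0043333, so the payment is 41,500 × 0.0043333 / (1 − 1.0043333^−240) = $278.49.
Total interest on Lender A = 240 × $278.49 − $41,500 = $25,337.60.
Lender B: at 6.81% the monthly rate is 0.0056750, so the payment is 41,500 × 0.0056750 / (1 − 1.0056750^−144) = $422.59.
Total interest on Lender B = 144 × $422.59 − $41,500 = $19,352.96.
Lender B is lower by $5,984.64.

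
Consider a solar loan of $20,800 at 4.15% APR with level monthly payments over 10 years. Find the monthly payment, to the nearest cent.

$212.08

Monthly rate = 4.15%/12 = 0.0034583; payment = 20,800 × 0.0034583 / (1 − (1+0.0034583)^−120) = $212.08.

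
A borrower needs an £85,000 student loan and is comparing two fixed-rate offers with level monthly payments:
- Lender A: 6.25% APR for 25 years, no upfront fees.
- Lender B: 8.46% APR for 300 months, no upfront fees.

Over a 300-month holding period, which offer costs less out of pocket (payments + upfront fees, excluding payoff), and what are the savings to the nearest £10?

Lender A: at 6.25% the monthly rate is 0.0052083, so the payment is 85,000 × 0.0052083 / (1 − 1.0052083^−300) = £560.72.
Lender B: monthly rate = 8.46%/12 = 0.0070500; payment = 85,000 × 0.0070500 / (1 − (1+0.0070500)^−300) = £682.15.
Over 300 months: Lender A costs 300 × £560.72 = £168,216.00; Lender B costs 300 × £682.15 = £204,645.00.
Lender A is cheaper by £204,645.00 − £168,216.00 = £36,429.00.

Lender A by £36,430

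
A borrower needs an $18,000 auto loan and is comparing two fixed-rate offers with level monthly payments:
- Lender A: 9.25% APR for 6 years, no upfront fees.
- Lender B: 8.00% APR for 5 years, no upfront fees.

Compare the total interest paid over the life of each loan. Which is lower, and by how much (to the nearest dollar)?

Lender A: at 9.25% the monthly rate is 0.0077083, so the payment is 18,000 × 0.0077083 / (1 − 1.0077083^−72) = $326.70.
Total interest on Lender A = 72 × $326.70 − $18,000 = $5,522.40.
Lender B: monthly rate = 8%/12 = 0.0066667; payment = 18,000 × 0.0066667 / (1 − (1+0.0066667)^−60) = $364.98.
Total interest on Lender B = 60 × $364.98 − $18,000 = $3,898.80.
Lender B is lower by $1,623.60.

Lender B by $1,624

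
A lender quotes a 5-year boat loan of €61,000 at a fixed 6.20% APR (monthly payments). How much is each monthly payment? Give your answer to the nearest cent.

At 6.20% the monthly rate is 0.0051667, so the payment is 61,000 × 0.0051667 / (1 − 1.0051667^−60) = €1,184.98.

€1,184.98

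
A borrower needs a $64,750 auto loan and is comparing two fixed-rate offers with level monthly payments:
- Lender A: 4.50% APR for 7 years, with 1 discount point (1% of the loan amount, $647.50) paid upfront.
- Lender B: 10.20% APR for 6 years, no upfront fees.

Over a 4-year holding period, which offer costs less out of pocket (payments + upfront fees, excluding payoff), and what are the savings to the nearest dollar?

Lender A by $14,043

Lender A: at 4.50% the monthly rate is 0.0037500, so the payment is 64,750 × 0.0037500 / (1 − 1.0037500^−84) = $900.04.
Lender B: monthly rate = 10.2%/12 = 0.0085000; payment = 64,750 × 0.0085000 / (1 − (1+0.0085000)^−72) = $1,206.09.
Over 48 months: Lender A costs 48 × $900.04 + $647.50 = $43,849.42; Lender B costs 48 × $1,206.09 = $57,892.32.
Lender A is cheaper by $57,892.32 − $43,849.42 = $14,042.90.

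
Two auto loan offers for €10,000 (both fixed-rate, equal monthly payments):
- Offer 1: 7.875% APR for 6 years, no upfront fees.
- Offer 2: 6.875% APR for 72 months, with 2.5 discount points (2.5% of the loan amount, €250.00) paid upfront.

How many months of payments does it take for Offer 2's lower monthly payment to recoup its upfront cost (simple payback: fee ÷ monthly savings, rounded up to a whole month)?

Offer 1: monthly rate = 7.875%/12 = 0.0065625; payment = 10,000 × 0.0065625 / (1 − (1+0.0065625)^−72) = €174.72.
Offer 2: at 6.875% the monthly rate is 0.0057292, so the payment is 10,000 × 0.0057292 / (1 − 1.0057292^−72) = €169.89.
Monthly savings = €174.72 − €169.89 = €4.83.
Break-even = €250.00 / €4.83 = 51.76 → 52 months.

52 months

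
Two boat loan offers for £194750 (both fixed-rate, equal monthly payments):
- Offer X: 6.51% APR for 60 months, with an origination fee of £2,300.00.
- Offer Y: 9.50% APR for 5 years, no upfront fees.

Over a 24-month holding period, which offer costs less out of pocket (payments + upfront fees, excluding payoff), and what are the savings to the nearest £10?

Offer X by £4,390

Offer X: at 6.51% the monthly rate is 0.0054250, so the payment is 194,750 × 0.0054250 / (1 − 1.0054250^−60) = £3,811.42.
Offer Y: at 9.50% the monthly rate is 0.0079167, so the payment is 194,750 × 0.0079167 / (1 − 1.0079167^−60) = £4,090.11.
Over 24 months: Offer X costs 24 × £3,811.42 + £2,300.00 = £93,774.08; Offer Y costs 24 × £4,090.11 = £98,162.64.
Offer X is cheaper by £98,162.64 − £93,774.08 = £4,388.56.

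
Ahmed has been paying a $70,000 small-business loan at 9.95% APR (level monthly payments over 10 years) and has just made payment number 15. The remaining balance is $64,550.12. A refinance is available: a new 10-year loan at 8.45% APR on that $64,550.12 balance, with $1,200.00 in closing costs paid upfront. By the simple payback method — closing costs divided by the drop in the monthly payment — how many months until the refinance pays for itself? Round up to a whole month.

10 months

Current payment = 70,000 × 9.95%/12 / (1 − (1+0.0082917)^−120) = $923.12.
Refinanced payment = 64,550.12 × 0.0070417 / (1 − (1+0.0070417)^−120) = $798.60.
Monthly savings = $923.12 − $798.60 = $124.52.
Break-even = $1,200.00 / $124.52 = 9.64 → 10 months.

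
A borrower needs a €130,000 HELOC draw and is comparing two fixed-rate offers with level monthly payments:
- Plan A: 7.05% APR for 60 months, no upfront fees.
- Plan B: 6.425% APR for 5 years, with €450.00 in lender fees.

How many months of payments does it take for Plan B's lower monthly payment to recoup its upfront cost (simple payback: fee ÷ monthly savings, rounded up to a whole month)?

Plan A: at 7.05% the monthly rate is 0.0058750, so the payment is 130,000 × 0.0058750 / (1 − 1.0058750^−60) = €2,577.22.
Plan B: monthly rate = 6.425%/12 = 0.0053542; payment = 130,000 × 0.0053542 / (1 − (1+0.0053542)^−60) = €2,539.03.
Monthly savings = €2,577.22 − €2,539.03 = €38.19.
Break-even = €450.00 / €38.19 = 11.78 → 12 months.

12 months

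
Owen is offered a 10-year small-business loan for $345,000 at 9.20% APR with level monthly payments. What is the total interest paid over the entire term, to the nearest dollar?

Monthly rate = 9.2%/12 = 0.0076667; payment = 345,000 × 0.0076667 / (1 − (1+0.0076667)^−120) = $4,407.74.
Total paid = 120 × $4,407.74 = $528,928.80; interest = $528,928.80 − $345,000 = $183,928.80.

$183,929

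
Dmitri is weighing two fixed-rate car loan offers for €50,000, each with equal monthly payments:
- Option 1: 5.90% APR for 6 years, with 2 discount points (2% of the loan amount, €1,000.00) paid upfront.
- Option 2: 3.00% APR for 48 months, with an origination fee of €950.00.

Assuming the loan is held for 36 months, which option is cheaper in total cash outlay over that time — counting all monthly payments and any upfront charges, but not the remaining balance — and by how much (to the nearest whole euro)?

Option 1 by €10,045

Option 1: monthly rate = 5.9%/12 = 0.0049167; payment = 50,000 × 0.0049167 / (1 − (1+0.0049167)^−72) = €826.29.
Option 2: at 3.00% the monthly rate is 0.0025000, so the payment is 50,000 × 0.0025000 / (1 − 1.0025000^−48) = €1,106.72.
Over 36 months: Option 1 costs 36 × €826.29 + €1,000.00 = €30,746.44; Option 2 costs 36 × €1,106.72 + €950.00 = €40,791.92.
Option 1 is cheaper by €40,791.92 − €30,746.44 = €10,045.48.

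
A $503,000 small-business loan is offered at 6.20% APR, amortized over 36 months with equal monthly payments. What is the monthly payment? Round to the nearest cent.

$15,347.86

At 6.20% the monthly rate is 0.0051667, so the payment is 503,000 × 0.0051667 / (1 − 1.0051667^−36) = $15,347.86.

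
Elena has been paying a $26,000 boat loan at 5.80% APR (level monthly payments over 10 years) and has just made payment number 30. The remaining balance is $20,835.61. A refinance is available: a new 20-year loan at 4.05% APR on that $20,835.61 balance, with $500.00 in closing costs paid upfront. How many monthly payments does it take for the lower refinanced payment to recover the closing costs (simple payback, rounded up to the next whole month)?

Current payment = 26,000 × 5.8%/12 / (1 − (1+0.0048333)^−120) = $286.05.
Refinanced payment = 20,835.61 × 0.0033750 / (1 − (1+0.0033750)^−240) = $126.81.
Monthly savings = $286.05 − $126.81 = $159.24.
Break-even = $500.00 / $159.24 = 3.14 → 4 months.

4 months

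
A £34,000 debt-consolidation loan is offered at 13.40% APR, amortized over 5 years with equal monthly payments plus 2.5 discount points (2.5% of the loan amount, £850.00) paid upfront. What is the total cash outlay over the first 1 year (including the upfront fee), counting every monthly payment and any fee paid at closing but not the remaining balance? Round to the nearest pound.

£10,217

At 13.40% the monthly rate is 0.0111667, so the payment is 34,000 × 0.0111667 / (1 − 1.0111667^−60) = £780.58.
Total outlay = 12 × £780.58 + £850.00 = £10,216.96.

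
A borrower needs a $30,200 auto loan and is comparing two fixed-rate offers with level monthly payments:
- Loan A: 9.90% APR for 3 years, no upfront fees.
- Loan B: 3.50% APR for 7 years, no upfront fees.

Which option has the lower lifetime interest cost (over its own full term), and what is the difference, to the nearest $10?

Loan B by $940

Loan A: at 9.90% the monthly rate is 0.0082500, so the payment is 30,200 × 0.0082500 / (1 − 1.0082500^−36) = $973.05.
Total interest on Loan A = 36 × $973.05 − $30,200 = $4,829.80.
Loan B: at 3.50% the monthly rate is 0.0029167, so the payment is 30,200 × 0.0029167 / (1 − 1.0029167^−84) = $405.88.
Total interest on Loan B = 84 × $405.88 − $30,200 = $3,893.92.
Loan B is lower by $935.88.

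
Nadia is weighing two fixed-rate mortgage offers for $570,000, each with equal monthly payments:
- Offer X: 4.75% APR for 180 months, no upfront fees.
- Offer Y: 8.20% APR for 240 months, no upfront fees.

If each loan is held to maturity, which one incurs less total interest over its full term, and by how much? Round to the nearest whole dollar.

Offer X: at 4.75% the monthly rate is 0.0039583, so the payment is 570,000 × 0.0039583 / (1 − 1.0039583^−180) = $4,433.64.
Total interest on Offer X = 180 × $4,433.64 − $570,000 = $228,055.20.
Offer Y: at 8.20% the monthly rate is 0.0068333, so the payment is 570,000 × 0.0068333 / (1 − 1.0068333^−240) = $4,838.90.
Total interest on Offer Y = 240 × $4,838.90 − $570,000 = $591,336.00.
Offer X is lower by $363,280.80.

Offer X by $363,281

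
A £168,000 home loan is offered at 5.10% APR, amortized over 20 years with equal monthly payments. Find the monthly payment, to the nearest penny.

£1,118.03

Monthly rate = 5.1%/12 = 0.0042500; payment = 168,000 × 0.0042500 / (1 − (1+0.0042500)^−240) = £1,118.03.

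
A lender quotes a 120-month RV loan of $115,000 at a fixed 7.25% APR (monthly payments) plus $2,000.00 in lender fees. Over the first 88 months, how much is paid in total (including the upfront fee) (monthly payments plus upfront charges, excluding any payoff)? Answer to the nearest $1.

Monthly rate = 7.25%/12 = 0.0060417; payment = 115,000 × 0.0060417 / (1 − (1+0.0060417)^−120) = $1,350.11.
Total outlay = 88 × $1,350.11 + $2,000.00 = $120,809.68.

$120,810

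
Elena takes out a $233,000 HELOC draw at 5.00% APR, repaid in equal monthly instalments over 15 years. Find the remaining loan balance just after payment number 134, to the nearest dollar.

$76,984

With monthly rate i = 5%/12 = 0.0041667, the balance after k of n payments is P · [(1+i)^n − (1+i)^k] / [(1+i)^n − 1].
(1+0.0041667)^180 = 2.11370393 and (1+0.0041667)^134 = 1.74573097, so the balance is 233,000 × (2.11370393 − 1.74573097) / (2.11370393 − 1) = $76,984.29.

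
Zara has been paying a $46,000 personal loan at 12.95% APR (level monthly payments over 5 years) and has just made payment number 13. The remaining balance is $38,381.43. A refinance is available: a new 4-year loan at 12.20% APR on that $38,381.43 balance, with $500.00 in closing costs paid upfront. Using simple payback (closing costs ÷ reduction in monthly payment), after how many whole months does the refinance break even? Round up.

17 months

Current payment = 46,000 × 12.95%/12 / (1 − (1+0.0107917)^−60) = $1,045.46.
Refinanced payment = 38,381.43 × 0.0101667 / (1 − (1+0.0101667)^−48) = $1,014.50.
Monthly savings = $1,045.46 − $1,014.50 = $30.96.
Break-even = $500.00 / $30.96 = 16.15 → 17 months.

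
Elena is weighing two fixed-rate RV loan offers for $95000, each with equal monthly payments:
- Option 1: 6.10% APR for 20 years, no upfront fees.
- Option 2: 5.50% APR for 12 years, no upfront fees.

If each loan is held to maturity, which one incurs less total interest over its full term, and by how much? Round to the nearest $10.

Option 1: at 6.10% the monthly rate is 0.0050833, so the payment is 95,000 × 0.0050833 / (1 − 1.0050833^−240) = $686.10.
Total interest on Option 1 = 240 × $686.10 − $95,000 = $69,664.00.
Option 2: monthly rate = 5.5%/12 = 0.0045833; payment = 95,000 × 0.0045833 / (1 − (1+0.0045833)^−144) = $902.66.
Total interest on Option 2 = 144 × $902.66 − $95,000 = $34,983.04.
Option 2 is lower by $34,680.96.

Option 2 by $34,680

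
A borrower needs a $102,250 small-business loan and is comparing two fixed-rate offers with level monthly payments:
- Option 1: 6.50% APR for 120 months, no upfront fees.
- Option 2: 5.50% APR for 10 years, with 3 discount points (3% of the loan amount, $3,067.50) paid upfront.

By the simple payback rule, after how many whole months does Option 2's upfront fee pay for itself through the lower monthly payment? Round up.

Option 1: monthly rate = 6.5%/12 = 0.0054167; payment = 102,250 × 0.0054167 / (1 − (1+0.0054167)^−120) = $1,161.03.
Option 2: monthly rate = 5.5%/12 = 0.0045833; payment = 102,250 × 0.0045833 / (1 − (1+0.0045833)^−120) = $1,109.68.
Monthly savings = $1,161.03 − $1,109.68 = $51.35.
Break-even = $3,067.50 / $51.35 = 59.74 → 60 months.

60 months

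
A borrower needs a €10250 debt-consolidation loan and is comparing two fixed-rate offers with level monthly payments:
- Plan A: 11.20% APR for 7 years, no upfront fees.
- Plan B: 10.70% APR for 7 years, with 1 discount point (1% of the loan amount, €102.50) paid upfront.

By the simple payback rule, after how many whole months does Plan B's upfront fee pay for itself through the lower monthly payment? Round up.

Plan A: monthly rate = 11.2%/12 = 0.0093333; payment = 10,250 × 0.0093333 / (1 − (1+0.0093333)^−84) = €176.58.
Plan B: at 10.70% the monthly rate is 0.0089167, so the payment is 10,250 × 0.0089167 / (1 − 1.0089167^−84) = €173.89.
Monthly savings = €176.58 − €173.89 = €2.69.
Break-even = €102.50 / €2.69 = 38.10 → 39 months.

39 months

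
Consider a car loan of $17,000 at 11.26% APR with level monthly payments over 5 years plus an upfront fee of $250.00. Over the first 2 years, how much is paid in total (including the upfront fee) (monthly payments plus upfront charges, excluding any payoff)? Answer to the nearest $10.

$9,170

At 11.26% the monthly rate is 0.0093833, so the payment is 17,000 × 0.0093833 / (1 − 1.0093833^−60) = $371.83.
Total outlay = 24 × $371.83 + $250.00 = $9,173.92.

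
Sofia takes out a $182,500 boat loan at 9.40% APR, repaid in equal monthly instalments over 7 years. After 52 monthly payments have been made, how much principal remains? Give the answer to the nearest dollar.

$83,873

With monthly rate i = 9.4%/12 = 0.0078333, the balance after k of n payments is P · [(1+i)^n − (1+i)^k] / [(1+i)^n − 1].
(1+0.0078333)^84 = 1.92598247 and (1+0.0078333)^52 = 1.50042174, so the balance is 182,500 × (1.92598247 − 1.50042174) / (1.92598247 − 1) = $83,872.90.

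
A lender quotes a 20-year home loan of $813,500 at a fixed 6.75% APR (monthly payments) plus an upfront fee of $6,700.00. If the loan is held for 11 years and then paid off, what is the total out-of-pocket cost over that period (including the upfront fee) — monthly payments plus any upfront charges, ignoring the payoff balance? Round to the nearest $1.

$823,194

At 6.75% the monthly rate is 0.0056250, so the payment is 813,500 × 0.0056250 / (1 − 1.0056250^−240) = $6,185.56.
Total outlay = 132 × $6,185.56 + $6,700.00 = $823,193.92.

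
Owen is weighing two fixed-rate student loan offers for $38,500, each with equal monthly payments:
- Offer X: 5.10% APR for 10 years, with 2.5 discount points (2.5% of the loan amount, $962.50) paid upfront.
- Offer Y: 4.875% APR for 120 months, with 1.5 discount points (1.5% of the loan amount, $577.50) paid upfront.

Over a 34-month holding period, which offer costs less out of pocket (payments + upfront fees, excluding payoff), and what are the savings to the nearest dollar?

Offer Y by $529

Offer X: at 5.10% the monthly rate is 0.0042500, so the payment is 38,500 × 0.0042500 / (1 − 1.0042500^−120) = $410.24.
Offer Y: at 4.875% the monthly rate is 0.0040625, so the payment is 38,500 × 0.0040625 / (1 − 1.0040625^−120) = $406.00.
Over 34 months: Offer X costs 34 × $410.24 + $962.50 = $14,910.66; Offer Y costs 34 × $406.00 + $577.50 = $14,381.50.
Offer Y is cheaper by $14,910.66 − $14,381.50 = $529.16.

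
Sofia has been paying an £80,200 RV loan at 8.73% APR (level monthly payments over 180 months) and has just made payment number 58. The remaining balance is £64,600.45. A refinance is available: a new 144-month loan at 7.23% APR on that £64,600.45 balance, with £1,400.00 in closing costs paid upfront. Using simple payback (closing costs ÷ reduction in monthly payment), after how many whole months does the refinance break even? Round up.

Current payment = 80,200 × 8.73%/12 / (1 − (1+0.0072750)^−180) = £800.61.
Refinanced payment = 64,600.45 × 0.0060250 / (1 − (1+0.0060250)^−144) = £672.29.
Monthly savings = £800.61 − £672.29 = £128.32.
Break-even = £1,400.00 / £128.32 = 10.91 → 11 months.

11 months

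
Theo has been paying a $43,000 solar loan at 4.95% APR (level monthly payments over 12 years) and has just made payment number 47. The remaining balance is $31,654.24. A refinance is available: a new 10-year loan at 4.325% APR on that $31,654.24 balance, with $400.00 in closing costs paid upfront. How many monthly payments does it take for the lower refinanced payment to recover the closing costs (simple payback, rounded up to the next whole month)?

Current payment = 43,000 × 4.95%/12 / (1 − (1+0.0041250)^−144) = $396.63.
Refinanced payment = 31,654.24 × 0.0036042 / (1 − (1+0.0036042)^−120) = $325.40.
Monthly savings = $396.63 − $325.40 = $71.23.
Break-even = $400.00 / $71.23 = 5.62 → 6 months.

6 months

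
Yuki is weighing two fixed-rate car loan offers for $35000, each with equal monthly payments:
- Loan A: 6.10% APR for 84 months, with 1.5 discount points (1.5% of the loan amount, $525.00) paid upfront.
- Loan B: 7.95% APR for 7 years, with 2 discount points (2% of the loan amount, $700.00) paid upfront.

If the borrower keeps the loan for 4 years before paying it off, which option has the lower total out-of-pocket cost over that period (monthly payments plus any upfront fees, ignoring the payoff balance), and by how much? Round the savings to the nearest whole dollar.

Loan A by $1,695

Loan A: monthly rate = 6.1%/12 = 0.0050833; payment = 35,000 × 0.0050833 / (1 − (1+0.0050833)^−84) = $512.98.
Loan B: monthly rate = 7.95%/12 = 0.0066250; payment = 35,000 × 0.0066250 / (1 − (1+0.0066250)^−84) = $544.65.
Over 48 months: Loan A costs 48 × $512.98 + $525.00 = $25,148.04; Loan B costs 48 × $544.65 + $700.00 = $26,843.20.
Loan A is cheaper by $26,843.20 − $25,148.04 = $1,695.16.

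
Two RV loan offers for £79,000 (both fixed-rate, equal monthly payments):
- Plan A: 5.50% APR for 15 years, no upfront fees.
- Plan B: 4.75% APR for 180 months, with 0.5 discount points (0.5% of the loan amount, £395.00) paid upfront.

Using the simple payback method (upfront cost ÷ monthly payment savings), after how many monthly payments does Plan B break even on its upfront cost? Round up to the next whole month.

13 months

Plan A: at 5.50% the monthly rate is 0.0045833, so the payment is 79,000 × 0.0045833 / (1 − 1.0045833^−180) = £645.50.
Plan B: monthly rate = 4.75%/12 = 0.0039583; payment = 79,000 × 0.0039583 / (1 − (1+0.0039583)^−180) = £614.49.
Monthly savings = £645.50 − £614.49 = £31.01.
Break-even = £395.00 / £31.01 = 12.74 → 13 months.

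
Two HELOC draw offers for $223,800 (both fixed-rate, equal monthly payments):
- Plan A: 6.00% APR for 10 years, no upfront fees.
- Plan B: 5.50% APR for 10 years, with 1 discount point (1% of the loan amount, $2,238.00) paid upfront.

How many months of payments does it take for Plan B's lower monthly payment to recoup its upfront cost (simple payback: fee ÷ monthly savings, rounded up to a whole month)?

Plan A: at 6.00% the monthly rate is 0.0050000, so the payment is 223,800 × 0.0050000 / (1 − 1.0050000^−120) = $2,484.64.
Plan B: at 5.50% the monthly rate is 0.0045833, so the payment is 223,800 × 0.0045833 / (1 − 1.0045833^−120) = $2,428.82.
Monthly savings = $2,484.64 − $2,428.82 = $55.82.
Break-even = $2,238.00 / $55.82 = 40.09 → 41 months.

41 months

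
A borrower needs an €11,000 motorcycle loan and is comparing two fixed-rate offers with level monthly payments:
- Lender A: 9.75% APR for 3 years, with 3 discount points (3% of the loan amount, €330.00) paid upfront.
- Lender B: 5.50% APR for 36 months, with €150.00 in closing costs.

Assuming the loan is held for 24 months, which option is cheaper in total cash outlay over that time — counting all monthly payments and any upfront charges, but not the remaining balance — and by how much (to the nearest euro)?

Lender A: monthly rate = 9.75%/12 = 0.0081250; payment = 11,000 × 0.0081250 / (1 − (1+0.0081250)^−36) = €353.65.
Lender B: monthly rate = 5.5%/12 = 0.0045833; payment = 11,000 × 0.0045833 / (1 − (1+0.0045833)^−36) = €332.15.
Over 24 months: Lender A costs 24 × €353.65 + €330.00 = €8,817.60; Lender B costs 24 × €332.15 + €150.00 = €8,121.60.
Lender B is cheaper by €8,817.60 − €8,121.60 = €696.00.

Lender B by €696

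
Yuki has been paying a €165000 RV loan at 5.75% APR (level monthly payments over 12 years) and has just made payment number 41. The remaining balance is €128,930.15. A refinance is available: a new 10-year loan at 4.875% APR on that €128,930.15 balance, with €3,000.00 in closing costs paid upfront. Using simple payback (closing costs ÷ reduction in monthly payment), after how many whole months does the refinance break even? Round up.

Current payment = 165,000 × 5.75%/12 / (1 − (1+0.0047917)^−144) = €1,588.89.
Refinanced payment = 128,930.15 × 0.0040625 / (1 − (1+0.0040625)^−120) = €1,359.64.
Monthly savings = €1,588.89 − €1,359.64 = €229.25.
Break-even = €3,000.00 / €229.25 = 13.09 → 14 months.

14 months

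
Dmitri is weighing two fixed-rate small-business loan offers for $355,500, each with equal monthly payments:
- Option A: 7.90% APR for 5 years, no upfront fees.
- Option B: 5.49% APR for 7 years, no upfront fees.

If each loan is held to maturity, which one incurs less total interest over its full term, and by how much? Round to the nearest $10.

Option A: monthly rate = 7.9%/12 = 0.0065833; payment = 355,500 × 0.0065833 / (1 − (1+0.0065833)^−60) = $7,191.26.
Total interest on Option A = 60 × $7,191.26 − $355,500 = $75,975.60.
Option B: monthly rate = 5.49%/12 = 0.0045750; payment = 355,500 × 0.0045750 / (1 − (1+0.0045750)^−84) = $5,106.86.
Total interest on Option B = 84 × $5,106.86 − $355,500 = $73,476.24.
Option B is lower by $2,499.36.

Option B by $2,500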